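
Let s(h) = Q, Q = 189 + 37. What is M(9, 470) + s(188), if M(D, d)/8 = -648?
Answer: -4958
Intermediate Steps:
M(D, d) = -5184 (M(D, d) = 8*(-648) = -5184)
Q = 226
s(h) = 226
M(9, 470) + s(188) = -5184 + 226 = -4958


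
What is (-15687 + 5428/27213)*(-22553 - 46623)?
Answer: 29530190049928/27213 ≈ 1.0851e+9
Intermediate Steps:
(-15687 + 5428/27213)*(-22553 - 46623) = (-15687 + 5428*(1/27213))*(-69176) = (-15687 + 5428/27213)*(-69176) = -426884903/27213*(-69176) = 29530190049928/27213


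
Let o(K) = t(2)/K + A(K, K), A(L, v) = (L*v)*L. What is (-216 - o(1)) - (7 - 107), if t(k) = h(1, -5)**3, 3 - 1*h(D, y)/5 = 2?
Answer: -242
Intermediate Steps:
A(L, v) = v*L**2
h(D, y) = 5 (h(D, y) = 15 - 5*2 = 15 - 10 = 5)
t(k) = 125 (t(k) = 5**3 = 125)
o(K) = K**3 + 125/K (o(K) = 125/K + K*K**2 = 125/K + K**3 = K**3 + 125/K)
(-216 - o(1)) - (7 - 107) = (-216 - (125 + 1**4)/1) - (7 - 107) = (-216 - (125 + 1)) - 1*(-100) = (-216 - 126) + 100 = -342 + 100 = -242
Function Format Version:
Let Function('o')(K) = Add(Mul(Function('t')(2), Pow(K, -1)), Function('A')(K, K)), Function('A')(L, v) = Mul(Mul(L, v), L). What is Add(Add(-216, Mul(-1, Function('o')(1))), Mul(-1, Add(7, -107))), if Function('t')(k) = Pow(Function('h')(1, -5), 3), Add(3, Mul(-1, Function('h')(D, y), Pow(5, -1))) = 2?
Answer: -242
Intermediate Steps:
Function('A')(L, v) = Mul(v, Pow(L, 2))
Function('h')(D, y) = 5 (Function('h')(D, y) = Add(15, Mul(-5, 2)) = Add(15, -10) = 5)
Function('t')(k) = 125 (Function('t')(k) = Pow(5, 3) = 125)
Function('o')(K) = Add(Pow(K, 3), Mul(125, Pow(K, -1))) (Function('o')(K) = Add(Mul(125, Pow(K, -1)), Mul(K, Pow(K, 2))) = Add(Mul(125, Pow(K, -1)), Pow(K, 3)) = Add(Pow(K, 3), Mul(125, Pow(K, -1))))
Add(Add(-216, Mul(-1, Function('o')(1))), Mul(-1, Add(7, -107))) = Add(Add(-216, Mul(-1, Mul(Pow(1, -1), Add(125, Pow(1, 4))))), Mul(-1, Add(7, -107))) = Add(Add(-216, Mul(-1, Mul(1, Add(125, 1)))), Mul(-1, -100)) = Add(Add(-216, Mul(-1, Mul(1, 126))), 100) = Add(Add(-216, Mul(-1, 126)), 100) = Add(Add(-216, -126), 100) = Add(-342, 100) = -242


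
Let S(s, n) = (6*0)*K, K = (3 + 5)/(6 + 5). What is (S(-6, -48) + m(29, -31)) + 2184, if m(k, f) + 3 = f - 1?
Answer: 2149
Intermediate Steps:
m(k, f) = -4 + f (m(k, f) = -3 + (f - 1) = -3 + (-1 + f) = -4 + f)
K = 8/11 ≈ 0.72727
S(s, n) = 0 (S(s, n) = (6*0)*(8/11) = 0*(8/11) = 0)
(S(-6, -48) + m(29, -31)) + 2184 = (0 + (-4 - 31)) + 2184 = (0 - 35) + 2184 = -35 + 2184 = 2149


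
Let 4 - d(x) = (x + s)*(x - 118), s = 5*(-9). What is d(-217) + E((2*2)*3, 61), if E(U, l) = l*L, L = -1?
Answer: -87827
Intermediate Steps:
s = -45
E(U, l) = -l (E(U, l) = l*(-1) = -l)
d(x) = 4 - (-118 + x)*(-45 + x) (d(x) = 4 - (x - 45)*(x - 118) = 4 - (-45 + x)*(-118 + x) = 4 - (-118 + x)*(-45 + x))
d(-217) + E((2*2)*3, 61) = (-5306 - 1*(-217)**2 + 163*(-217)) - 1*61 = (-5306 - 1*47089 - 35371) - 61 = (-5306 - 47089 - 35371) - 61 = -87766 - 61 = -87827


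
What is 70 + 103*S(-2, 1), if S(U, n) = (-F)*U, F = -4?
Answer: -754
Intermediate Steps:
S(U, n) = 4*U (S(U, n) = (-1*(-4))*U = 4*U)
70 + 103*S(-2, 1) = 70 + 103*(4*(-2)) = 70 + 103*(-8) = 70 - 824 = -754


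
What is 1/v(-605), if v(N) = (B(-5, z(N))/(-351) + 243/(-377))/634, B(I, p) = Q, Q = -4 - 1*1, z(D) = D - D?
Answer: -3226743/3208 ≈ -1005.8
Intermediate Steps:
z(D) = 0
Q = -5 (Q = -4 - 1 = -5)
B(I, p) = -5
v(N) = -3208/3226743 (v(N) = (-5/(-351) + 243/(-377))/634 = (-5*(-1/351) + 243*(-1/377))*(1/634) = (5/351 - 243/377)*(1/634) = -6416/10179*1/634 = -3208/3226743)
1/v(-605) = 1/(-3208/3226743) = -3226743/3208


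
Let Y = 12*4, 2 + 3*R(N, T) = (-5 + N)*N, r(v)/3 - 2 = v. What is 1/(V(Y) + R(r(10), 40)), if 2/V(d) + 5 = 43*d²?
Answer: 297201/110360644 ≈ 0.0026930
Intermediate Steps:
r(v) = 6 + 3*v
R(N, T) = -⅔ + N*(-5 + N)/3 (R(N, T) = -⅔ + ((-5 + N)*N)/3 = -⅔ + (N*(-5 + N))/3 = -⅔ + N*(-5 + N)/3)
Y = 48
V(d) = 2/(-5 + 43*d²)
1/(V(Y) + R(r(10), 40)) = 1/(2/(-5 + 43*48²) + (-⅔ - 5*(6 + 3*10)/3 + (6 + 3*10)²/3)) = 1/(2/(-5 + 43*2304) + (-⅔ - 5*(6 + 30)/3 + (6 + 30)²/3)) = 1/(2/(-5 + 99072) + (-⅔ - 5/3*36 + (⅓)*36²)) = 1/(2/99067 + (-⅔ - 60 + (⅓)*1296)) = 1/(2*(1/99067) + (-⅔ - 60 + 432)) = 1/(2/99067 + 1114/3) = 1/(110360644/297201) = 297201/110360644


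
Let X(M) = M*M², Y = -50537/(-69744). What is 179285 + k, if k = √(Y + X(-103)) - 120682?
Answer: 58603 + 7*I*√6779677363041/17436 ≈ 58603.0 + 1045.3*I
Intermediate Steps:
Y = 50537/69744 (Y = -50537*(-1/69744) = 50537/69744 ≈ 0.72461)
X(M) = M³
k = -120682 + 7*I*√6779677363041/17436 (k = √(50537/69744 + (-103)³) - 120682 = √(50537/69744 - 1092727) - 120682 = √(-76211101351/69744) - 120682 = 7*I*√6779677363041/17436 - 120682 = -120682 + 7*I*√6779677363041/17436 ≈ -1.2068e+5 + 1045.3*I)
179285 + k = 179285 + (-120682 + 7*I*√6779677363041/17436) = 58603 + 7*I*√6779677363041/17436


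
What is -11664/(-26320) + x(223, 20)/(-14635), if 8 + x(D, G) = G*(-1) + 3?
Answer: 2142008/4814915 ≈ 0.44487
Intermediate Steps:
x(D, G) = -5 - G (x(D, G) = -8 + (G*(-1) + 3) = -8 + (-G + 3) = -8 + (3 - G) = -5 - G)
-11664/(-26320) + x(223, 20)/(-14635) = -11664/(-26320) + (-5 - 1*20)/(-14635) = -11664*(-1/26320) + (-5 - 20)*(-1/14635) = 729/1645 - 25*(-1/14635) = 729/1645 + 5/2927 = 2142008/4814915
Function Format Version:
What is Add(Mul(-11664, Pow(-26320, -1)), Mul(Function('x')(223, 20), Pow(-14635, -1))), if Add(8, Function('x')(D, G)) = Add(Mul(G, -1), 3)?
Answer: Rational(2142008, 4814915) ≈ 0.44487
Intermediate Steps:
Function('x')(D, G) = Add(-5, Mul(-1, G)) (Function('x')(D, G) = Add(-8, Add(Mul(G, -1), 3)) = Add(-8, Add(Mul(-1, G), 3)) = Add(-8, Add(3, Mul(-1, G))) = Add(-5, Mul(-1, G)))
Add(Mul(-11664, Pow(-26320, -1)), Mul(Function('x')(223, 20), Pow(-14635, -1))) = Add(Mul(-11664, Pow(-26320, -1)), Mul(Add(-5, Mul(-1, 20)), Pow(-14635, -1))) = Add(Mul(-11664, Rational(-1, 26320)), Mul(Add(-5, -20), Rational(-1, 14635))) = Add(Rational(729, 1645), Mul(-25, Rational(-1, 14635))) = Add(Rational(729, 1645), Rational(5, 2927)) = Rational(2142008, 4814915)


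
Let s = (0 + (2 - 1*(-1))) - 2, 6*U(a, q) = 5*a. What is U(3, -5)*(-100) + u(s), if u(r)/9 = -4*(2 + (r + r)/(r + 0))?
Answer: -394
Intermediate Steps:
U(a, q) = 5*a/6 (U(a, q) = (5*a)/6 = 5*a/6)
s = 1 (s = (0 + (2 + 1)) - 2 = (0 + 3) - 2 = 3 - 2 = 1)
u(r) = -144 (u(r) = 9*(-4*(2 + (r + r)/(r + 0))) = 9*(-4*(2 + (2*r)/r)) = 9*(-4*(2 + 2)) = 9*(-4*4) = 9*(-16) = -144)
U(3, -5)*(-100) + u(s) = ((⅚)*3)*(-100) - 144 = (5/2)*(-100) - 144 = -250 - 144 = -394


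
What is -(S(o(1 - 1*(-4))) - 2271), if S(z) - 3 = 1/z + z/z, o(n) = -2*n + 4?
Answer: 13603/6 ≈ 2267.2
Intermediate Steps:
o(n) = 4 - 2*n
S(z) = 4 + 1/z (S(z) = 3 + (1/z + z/z) = 3 + (1/z + 1) = 3 + (1 + 1/z) = 4 + 1/z)
-(S(o(1 - 1*(-4))) - 2271) = -((4 + 1/(4 - 2*(1 - 1*(-4)))) - 2271) = -((4 + 1/(4 - 2*(1 + 4))) - 2271) = -((4 + 1/(4 - 2*5)) - 2271) = -((4 + 1/(4 - 10)) - 2271) = -((4 + 1/(-6)) - 2271) = -((4 - 1/6) - 2271) = -(23/6 - 2271) = -1*(-13603/6) = 13603/6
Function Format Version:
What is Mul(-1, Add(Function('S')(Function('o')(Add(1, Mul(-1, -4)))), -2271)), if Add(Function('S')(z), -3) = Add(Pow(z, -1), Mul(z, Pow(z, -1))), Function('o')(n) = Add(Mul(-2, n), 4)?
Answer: Rational(13603, 6) ≈ 2267.2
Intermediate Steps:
Function('o')(n) = Add(4, Mul(-2, n))
Function('S')(z) = Add(4, Pow(z, -1)) (Function('S')(z) = Add(3, Add(Pow(z, -1), Mul(z, Pow(z, -1)))) = Add(3, Add(Pow(z, -1), 1)) = Add(3, Add(1, Pow(z, -1))) = Add(4, Pow(z, -1)))
Mul(-1, Add(Function('S')(Function('o')(Add(1, Mul(-1, -4)))), -2271)) = Mul(-1, Add(Add(4, Pow(Add(4, Mul(-2, Add(1, Mul(-1, -4)))), -1)), -2271)) = Mul(-1, Add(Add(4, Pow(Add(4, Mul(-2, Add(1, 4))), -1)), -2271)) = Mul(-1, Add(Add(4, Pow(Add(4, Mul(-2, 5)), -1)), -2271)) = Mul(-1, Add(Add(4, Pow(Add(4, -10), -1)), -2271)) = Mul(-1, Add(Add(4, Pow(-6, -1)), -2271)) = Mul(-1, Add(Add(4, Rational(-1, 6)), -2271)) = Mul(-1, Add(Rational(23, 6), -2271)) = Mul(-1, Rational(-13603, 6)) = Rational(13603, 6)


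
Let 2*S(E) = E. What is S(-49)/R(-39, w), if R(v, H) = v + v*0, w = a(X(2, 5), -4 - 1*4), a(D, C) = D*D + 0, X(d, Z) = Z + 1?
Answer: 49/78 ≈ 0.62821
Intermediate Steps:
X(d, Z) = 1 + Z
S(E) = E/2
a(D, C) = D² (a(D, C) = D² + 0 = D²)
w = 36 (w = (1 + 5)² = 6² = 36)
R(v, H) = v (R(v, H) = v + 0 = v)
S(-49)/R(-39, w) = ((½)*(-49))/(-39) = -49/2*(-1/39) = 49/78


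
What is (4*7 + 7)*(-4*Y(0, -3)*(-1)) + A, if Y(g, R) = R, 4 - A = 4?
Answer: -420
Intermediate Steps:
A = 0 (A = 4 - 1*4 = 4 - 4 = 0)
(4*7 + 7)*(-4*Y(0, -3)*(-1)) + A = (4*7 + 7)*(-4*(-3)*(-1)) + 0 = (28 + 7)*(12*(-1)) + 0 = 35*(-12) + 0 = -420 + 0 = -420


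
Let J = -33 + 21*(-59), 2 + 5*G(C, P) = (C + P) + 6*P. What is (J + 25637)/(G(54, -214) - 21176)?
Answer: -121825/107326 ≈ -1.1351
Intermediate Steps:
G(C, P) = -2/5 + C/5 + 7*P/5 (G(C, P) = -2/5 + ((C + P) + 6*P)/5 = -2/5 + (C + 7*P)/5 = -2/5 + (C/5 + 7*P/5) = -2/5 + C/5 + 7*P/5)
J = -1272 (J = -33 - 1239 = -1272)
(J + 25637)/(G(54, -214) - 21176) = (-1272 + 25637)/((-2/5 + (1/5)*54 + (7/5)*(-214)) - 21176) = 24365/((-2/5 + 54/5 - 1498/5) - 21176) = 24365/(-1446/5 - 21176) = 24365/(-107326/5) = 24365*(-5/107326) = -121825/107326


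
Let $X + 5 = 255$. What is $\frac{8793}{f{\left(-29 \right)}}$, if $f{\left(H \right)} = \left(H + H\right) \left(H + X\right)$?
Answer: $- \frac{8793}{12818} \approx -0.68599$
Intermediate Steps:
$X = 250$ ($X = -5 + 255 = 250$)
$f{\left(H \right)} = 2 H \left(250 + H\right)$ ($f{\left(H \right)} = \left(H + H\right) \left(H + 250\right) = 2 H \left(250 + H\right)$)
$\frac{8793}{f{\left(-29 \right)}} = \frac{8793}{2 \left(-29\right) \left(250 - 29\right)} = \frac{8793}{2 \left(-29\right) 221} = \frac{8793}{-12818} = 8793 \left(- \frac{1}{12818}\right) = - \frac{8793}{12818}$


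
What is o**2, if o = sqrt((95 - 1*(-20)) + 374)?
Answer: 489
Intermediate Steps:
o = sqrt(489) (o = sqrt((95 + 20) + 374) = sqrt(115 + 374) = sqrt(489) ≈ 22.113)
o**2 = (sqrt(489))**2 = 489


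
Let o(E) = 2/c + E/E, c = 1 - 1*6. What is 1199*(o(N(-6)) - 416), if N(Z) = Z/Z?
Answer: -2490323/5 ≈ -4.9806e+5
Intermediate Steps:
N(Z) = 1
c = -5 (c = 1 - 6 = -5)
o(E) = ⅗ (o(E) = 2/(-5) + E/E = 2*(-⅕) + 1 = -⅖ + 1 = ⅗)
1199*(o(N(-6)) - 416) = 1199*(⅗ - 416) = 1199*(-2077/5) = -2490323/5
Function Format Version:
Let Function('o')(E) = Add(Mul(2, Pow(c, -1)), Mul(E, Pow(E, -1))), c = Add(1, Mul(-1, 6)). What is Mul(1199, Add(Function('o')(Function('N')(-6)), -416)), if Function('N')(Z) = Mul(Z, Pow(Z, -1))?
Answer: Rational(-2490323, 5) ≈ -4.9806e+5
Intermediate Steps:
Function('N')(Z) = 1
c = -5 (c = Add(1, -6) = -5)
Function('o')(E) = Rational(3, 5) (Function('o')(E) = Add(Mul(2, Pow(-5, -1)), Mul(E, Pow(E, -1))) = Add(Mul(2, Rational(-1, 5)), 1) = Add(Rational(-2, 5), 1) = Rational(3, 5))
Mul(1199, Add(Function('o')(Function('N')(-6)), -416)) = Mul(1199, Add(Rational(3, 5), -416)) = Mul(1199, Rational(-2077, 5)) = Rational(-2490323, 5)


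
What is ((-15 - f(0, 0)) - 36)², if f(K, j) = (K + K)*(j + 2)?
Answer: 2601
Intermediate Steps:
f(K, j) = 2*K*(2 + j) (f(K, j) = (2*K)*(2 + j) = 2*K*(2 + j))
((-15 - f(0, 0)) - 36)² = ((-15 - 2*0*(2 + 0)) - 36)² = ((-15 - 2*0*2) - 36)² = ((-15 - 1*0) - 36)² = ((-15 + 0) - 36)² = (-15 - 36)² = (-51)² = 2601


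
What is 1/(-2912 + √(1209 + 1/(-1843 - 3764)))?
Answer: -8163792/23769572873 - 3*√4223231026/47539145746 ≈ -0.00034756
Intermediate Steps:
1/(-2912 + √(1209 + 1/(-1843 - 3764))) = 1/(-2912 + √(1209 + 1/(-5607))) = 1/(-2912 + √(1209 - 1/5607)) = 1/(-2912 + √(6778862/5607)) = 1/(-2912 + √4223231026/1869)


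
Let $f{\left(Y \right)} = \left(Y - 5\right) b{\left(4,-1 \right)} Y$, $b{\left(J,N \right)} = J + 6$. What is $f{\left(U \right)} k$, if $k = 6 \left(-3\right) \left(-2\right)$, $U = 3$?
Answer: $-2160$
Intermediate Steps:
$b{\left(J,N \right)} = 6 + J$
$f{\left(Y \right)} = Y \left(-50 + 10 Y\right)$ ($f{\left(Y \right)} = \left(Y - 5\right) \left(6 + 4\right) Y = \left(-5 + Y\right) 10 Y = \left(-50 + 10 Y\right) Y = Y \left(-50 + 10 Y\right)$)
$k = 36$ ($k = \left(-18\right) \left(-2\right) = 36$)
$f{\left(U \right)} k = 10 \cdot 3 \left(-5 + 3\right) 36 = 10 \cdot 3 \left(-2\right) 36 = \left(-60\right) 36 = -2160$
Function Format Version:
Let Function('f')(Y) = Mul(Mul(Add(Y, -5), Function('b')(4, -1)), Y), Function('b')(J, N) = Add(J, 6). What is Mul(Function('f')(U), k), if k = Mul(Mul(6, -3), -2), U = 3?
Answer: -2160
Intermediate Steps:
Function('b')(J, N) = Add(6, J)
Function('f')(Y) = Mul(Y, Add(-50, Mul(10, Y))) (Function('f')(Y) = Mul(Mul(Add(Y, -5), Add(6, 4)), Y) = Mul(Mul(Add(-5, Y), 10), Y) = Mul(Add(-50, Mul(10, Y)), Y) = Mul(Y, Add(-50, Mul(10, Y))))
k = 36 (k = Mul(-18, -2) = 36)
Mul(Function('f')(U), k) = Mul(Mul(10, 3, Add(-5, 3)), 36) = Mul(Mul(10, 3, -2), 36) = Mul(-60, 36) = -2160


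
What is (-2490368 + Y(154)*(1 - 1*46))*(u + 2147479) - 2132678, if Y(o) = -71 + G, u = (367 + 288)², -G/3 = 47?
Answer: -6391865397990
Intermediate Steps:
G = -141 (G = -3*47 = -141)
u = 429025 (u = 655² = 429025)
Y(o) = -212 (Y(o) = -71 - 141 = -212)
(-2490368 + Y(154)*(1 - 1*46))*(u + 2147479) - 2132678 = (-2490368 - 212*(1 - 1*46))*(429025 + 2147479) - 2132678 = (-2490368 - 212*(1 - 46))*2576504 - 2132678 = (-2490368 - 212*(-45))*2576504 - 2132678 = (-2490368 + 9540)*2576504 - 2132678 = -2480828*2576504 - 2132678 = -6391863265312 - 2132678 = -6391865397990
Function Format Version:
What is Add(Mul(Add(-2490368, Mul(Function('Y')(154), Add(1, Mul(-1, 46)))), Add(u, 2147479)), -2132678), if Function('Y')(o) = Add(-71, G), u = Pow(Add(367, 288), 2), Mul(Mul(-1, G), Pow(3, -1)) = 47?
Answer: -6391865397990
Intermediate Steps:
G = -141 (G = Mul(-3, 47) = -141)
u = 429025 (u = Pow(655, 2) = 429025)
Function('Y')(o) = -212 (Function('Y')(o) = Add(-71, -141) = -212)
Add(Mul(Add(-2490368, Mul(Function('Y')(154), Add(1, Mul(-1, 46)))), Add(u, 2147479)), -2132678) = Add(Mul(Add(-2490368, Mul(-212, Add(1, Mul(-1, 46)))), Add(429025, 2147479)), -2132678) = Add(Mul(Add(-2490368, Mul(-212, Add(1, -46))), 2576504), -2132678) = Add(Mul(Add(-2490368, Mul(-212, -45)), 2576504), -2132678) = Add(Mul(Add(-2490368, 9540), 2576504), -2132678) = Add(Mul(-2480828, 2576504), -2132678) = Add(-6391863265312, -2132678) = -6391865397990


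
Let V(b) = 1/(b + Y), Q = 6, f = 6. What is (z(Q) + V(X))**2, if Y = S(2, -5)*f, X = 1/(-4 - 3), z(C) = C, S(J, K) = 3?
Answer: 573049/15625 ≈ 36.675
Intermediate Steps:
X = -1/7 (X = 1/(-7) = -1/7 ≈ -0.14286)
Y = 18 (Y = 3*6 = 18)
V(b) = 1/(18 + b) (V(b) = 1/(b + 18) = 1/(18 + b))
(z(Q) + V(X))**2 = (6 + 1/(18 - 1/7))**2 = (6 + 1/(125/7))**2 = (6 + 7/125)**2 = (757/125)**2 = 573049/15625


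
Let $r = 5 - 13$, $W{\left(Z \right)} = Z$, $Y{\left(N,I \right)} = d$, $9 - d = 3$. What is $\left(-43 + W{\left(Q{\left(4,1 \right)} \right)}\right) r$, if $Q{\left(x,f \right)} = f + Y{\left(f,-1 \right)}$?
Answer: $288$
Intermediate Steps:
$d = 6$ ($d = 9 - 3 = 6$)
$Y{\left(N,I \right)} = 6$
$Q{\left(x,f \right)} = 6 + f$ ($Q{\left(x,f \right)} = f + 6 = 6 + f$)
$r = -8$
$\left(-43 + W{\left(Q{\left(4,1 \right)} \right)}\right) r = \left(-43 + \left(6 + 1\right)\right) \left(-8\right) = \left(-43 + 7\right) \left(-8\right) = \left(-36\right) \left(-8\right) = 288$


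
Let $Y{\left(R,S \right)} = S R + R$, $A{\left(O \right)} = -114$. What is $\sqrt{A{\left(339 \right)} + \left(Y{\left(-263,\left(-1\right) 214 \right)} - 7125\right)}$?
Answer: $6 \sqrt{1355} \approx 220.86$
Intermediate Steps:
$Y{\left(R,S \right)} = R + R S$ ($Y{\left(R,S \right)} = R S + R = R + R S$)
$\sqrt{A{\left(339 \right)} + \left(Y{\left(-263,\left(-1\right) 214 \right)} - 7125\right)} = \sqrt{-114 - \left(7125 + 263 \left(1 - 214\right)\right)} = \sqrt{-114 - -48894} = \sqrt{-114 + \left(56019 - 7125\right)} = \sqrt{-114 + 48894} = \sqrt{48780} = 6 \sqrt{1355}$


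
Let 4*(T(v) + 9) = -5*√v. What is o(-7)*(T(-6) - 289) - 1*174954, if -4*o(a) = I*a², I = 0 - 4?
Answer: -189556 - 245*I*√6/4 ≈ -1.8956e+5 - 150.03*I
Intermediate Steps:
I = -4
T(v) = -9 - 5*√v/4 (T(v) = -9 + (-5*√v)/4 = -9 - 5*√v/4)
o(a) = a² (o(a) = -(-1)*a² = a²)
o(-7)*(T(-6) - 289) - 1*174954 = (-7)²*((-9 - 5*I*√6/4) - 289) - 1*174954 = 49*((-9 - 5*I*√6/4) - 289) - 174954 = 49*(-298 - 5*I*√6/4) - 174954 = (-14602 - 245*I*√6/4) - 174954 = -189556 - 245*I*√6/4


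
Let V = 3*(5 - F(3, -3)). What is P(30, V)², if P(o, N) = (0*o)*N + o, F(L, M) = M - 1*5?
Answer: 900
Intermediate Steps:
F(L, M) = -5 + M (F(L, M) = M - 5 = -5 + M)
V = 39 (V = 3*(5 - (-5 - 3)) = 3*(5 - 1*(-8)) = 3*(5 + 8) = 3*13 = 39)
P(o, N) = o (P(o, N) = 0*N + o = 0 + o = o)
P(30, V)² = 30² = 900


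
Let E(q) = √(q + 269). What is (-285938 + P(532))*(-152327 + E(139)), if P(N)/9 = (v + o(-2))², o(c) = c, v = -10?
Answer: 43358661934 - 569284*√102 ≈ 4.3353e+10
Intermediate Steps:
E(q) = √(269 + q)
P(N) = 1296 (P(N) = 9*(-10 - 2)² = 9*(-12)² = 9*144 = 1296)
(-285938 + P(532))*(-152327 + E(139)) = (-285938 + 1296)*(-152327 + √(269 + 139)) = -284642*(-152327 + √408) = -284642*(-152327 + 2*√102) = 43358661934 - 569284*√102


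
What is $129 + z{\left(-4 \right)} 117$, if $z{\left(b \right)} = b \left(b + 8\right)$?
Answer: $-1743$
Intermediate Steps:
$z{\left(b \right)} = b \left(8 + b\right)$
$129 + z{\left(-4 \right)} 117 = 129 + - 4 \left(8 - 4\right) 117 = 129 + \left(-4\right) 4 \cdot 117 = 129 - 1872 = -1743$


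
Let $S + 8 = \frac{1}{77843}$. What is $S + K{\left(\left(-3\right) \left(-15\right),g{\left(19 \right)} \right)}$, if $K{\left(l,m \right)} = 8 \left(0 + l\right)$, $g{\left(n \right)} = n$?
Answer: $\frac{27400737}{77843} \approx 352.0$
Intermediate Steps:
$S = - \frac{622743}{77843}$ ($S = -8 + \frac{1}{77843} = - \frac{622743}{77843} \approx -8.0$)
$K{\left(l,m \right)} = 8 l$
$S + K{\left(\left(-3\right) \left(-15\right),g{\left(19 \right)} \right)} = - \frac{622743}{77843} + 8 \left(\left(-3\right) \left(-15\right)\right) = - \frac{622743}{77843} + 8 \cdot 45 = - \frac{622743}{77843} + 360 = \frac{27400737}{77843}$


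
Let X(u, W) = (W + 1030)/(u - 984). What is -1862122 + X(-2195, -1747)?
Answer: -5919685121/3179 ≈ -1.8621e+6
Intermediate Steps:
X(u, W) = (1030 + W)/(-984 + u)
-1862122 + X(-2195, -1747) = -1862122 + (1030 - 1747)/(-984 - 2195) = -1862122 - 717/(-3179) = -1862122 - 1/3179*(-717) = -1862122 + 717/3179 = -5919685121/3179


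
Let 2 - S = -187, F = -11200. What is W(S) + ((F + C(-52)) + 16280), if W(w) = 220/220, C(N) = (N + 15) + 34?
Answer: 5078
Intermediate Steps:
S = 189 (S = 2 - 1*(-187) = 2 + 187 = 189)
C(N) = 49 + N (C(N) = (15 + N) + 34 = 49 + N)
W(w) = 1 (W(w) = 220*(1/220) = 1)
W(S) + ((F + C(-52)) + 16280) = 1 + ((-11200 + (49 - 52)) + 16280) = 1 + ((-11200 - 3) + 16280) = 1 + (-11203 + 16280) = 1 + 5077 = 5078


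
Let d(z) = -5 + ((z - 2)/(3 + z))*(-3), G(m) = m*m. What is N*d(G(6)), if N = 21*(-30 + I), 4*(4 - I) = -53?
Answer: 106029/52 ≈ 2039.0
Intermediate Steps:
I = 69/4 (I = 4 - ¼*(-53) = 4 + 53/4 = 69/4 ≈ 17.250)
G(m) = m²
d(z) = -5 - 3*(-2 + z)/(3 + z) (d(z) = -5 + ((-2 + z)/(3 + z))*(-3) = -5 - 3*(-2 + z)/(3 + z))
N = -1071/4 (N = 21*(-30 + 69/4) = 21*(-51/4) = -1071/4 ≈ -267.75)
N*d(G(6)) = -1071*(-9 - 8*6²)/(4*(3 + 6²)) = -1071*(-9 - 8*36)/(4*(3 + 36)) = -1071*(-9 - 288)/(4*39) = -357*(-297)/52 = -1071/4*(-99/13) = 106029/52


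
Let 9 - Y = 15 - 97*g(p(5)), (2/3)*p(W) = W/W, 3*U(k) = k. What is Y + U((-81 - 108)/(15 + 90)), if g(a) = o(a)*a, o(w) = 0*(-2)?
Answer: -33/5 ≈ -6.6000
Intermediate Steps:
o(w) = 0
U(k) = k/3
p(W) = 3/2 (p(W) = 3*(W/W)/2 = (3/2)*1 = 3/2)
g(a) = 0 (g(a) = 0*a = 0)
Y = -6 (Y = 9 - (15 - 97*0) = 9 - (15 + 0) = 9 - 1*15 = 9 - 15 = -6)
Y + U((-81 - 108)/(15 + 90)) = -6 + ((-81 - 108)/(15 + 90))/3 = -6 + (-189/105)/3 = -6 + (-189*1/105)/3 = -6 + (⅓)*(-9/5) = -6 - ⅗ = -33/5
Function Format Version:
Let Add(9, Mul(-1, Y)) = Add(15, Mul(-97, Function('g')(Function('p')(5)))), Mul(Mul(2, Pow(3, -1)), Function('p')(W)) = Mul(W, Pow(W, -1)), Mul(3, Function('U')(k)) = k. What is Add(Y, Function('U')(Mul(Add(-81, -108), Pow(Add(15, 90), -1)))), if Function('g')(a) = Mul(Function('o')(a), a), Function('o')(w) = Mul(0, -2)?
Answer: Rational(-33, 5) ≈ -6.6000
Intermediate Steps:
Function('o')(w) = 0
Function('U')(k) = Mul(Rational(1, 3), k)
Function('p')(W) = Rational(3, 2) (Function('p')(W) = Mul(Rational(3, 2), Mul(W, Pow(W, -1))) = Mul(Rational(3, 2), 1) = Rational(3, 2))
Function('g')(a) = 0 (Function('g')(a) = Mul(0, a) = 0)
Y = -6 (Y = Add(9, Mul(-1, Add(15, Mul(-97, 0)))) = Add(9, Mul(-1, Add(15, 0))) = Add(9, Mul(-1, 15)) = Add(9, -15) = -6)
Add(Y, Function('U')(Mul(Add(-81, -108), Pow(Add(15, 90), -1)))) = Add(-6, Mul(Rational(1, 3), Mul(Add(-81, -108), Pow(Add(15, 90), -1)))) = Add(-6, Mul(Rational(1, 3), Mul(-189, Pow(105, -1)))) = Add(-6, Mul(Rational(1, 3), Mul(-189, Rational(1, 105)))) = Add(-6, Mul(Rational(1, 3), Rational(-9, 5))) = Add(-6, Rational(-3, 5)) = Rational(-33, 5)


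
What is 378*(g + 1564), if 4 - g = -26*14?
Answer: 730296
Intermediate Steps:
g = 368 (g = 4 - (-26)*14 = 4 - 1*(-364) = 4 + 364 = 368)
378*(g + 1564) = 378*(368 + 1564) = 378*1932 = 730296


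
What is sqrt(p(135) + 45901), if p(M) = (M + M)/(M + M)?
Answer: sqrt(45902) ≈ 214.25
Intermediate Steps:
p(M) = 1 (p(M) = (2*M)/((2*M)) = (2*M)*(1/(2*M)) = 1)
sqrt(p(135) + 45901) = sqrt(1 + 45901) = sqrt(45902)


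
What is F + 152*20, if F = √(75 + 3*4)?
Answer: 3040 + √87 ≈ 3049.3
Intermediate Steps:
F = √87 (F = √(75 + 12) = √87 ≈ 9.3274)
F + 152*20 = √87 + 152*20 = √87 + 3040 = 3040 + √87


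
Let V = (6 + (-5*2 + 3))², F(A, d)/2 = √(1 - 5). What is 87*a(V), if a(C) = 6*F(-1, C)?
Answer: 2088*I ≈ 2088.0*I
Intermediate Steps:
F(A, d) = 4*I (F(A, d) = 2*√(1 - 5) = 2*√(-4) = 2*(2*I) = 4*I)
V = 1 (V = (6 + (-10 + 3))² = (6 - 7)² = (-1)² = 1)
a(C) = 24*I (a(C) = 6*(4*I) = 24*I)
87*a(V) = 87*(24*I) = 2088*I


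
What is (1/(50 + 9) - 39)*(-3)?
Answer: 6900/59 ≈ 116.95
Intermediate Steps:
(1/(50 + 9) - 39)*(-3) = (1/59 - 39)*(-3) = -2300/59*(-3) = 6900/59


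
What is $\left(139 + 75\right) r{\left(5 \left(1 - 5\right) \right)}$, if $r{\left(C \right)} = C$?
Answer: $-4280$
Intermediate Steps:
$\left(139 + 75\right) r{\left(5 \left(1 - 5\right) \right)} = \left(139 + 75\right) 5 \left(1 - 5\right) = 214 \cdot 5 \left(-4\right) = 214 \left(-20\right) = -4280$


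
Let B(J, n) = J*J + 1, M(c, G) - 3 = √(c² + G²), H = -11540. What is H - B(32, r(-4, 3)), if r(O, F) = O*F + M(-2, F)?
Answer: -12565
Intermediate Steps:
M(c, G) = 3 + √(G² + c²) (M(c, G) = 3 + √(c² + G²) = 3 + √(G² + c²))
r(O, F) = 3 + √(4 + F²) + F*O (r(O, F) = O*F + (3 + √(F² + (-2)²)) = F*O + (3 + √(F² + 4)) = F*O + (3 + √(4 + F²)) = 3 + √(4 + F²) + F*O)
B(J, n) = 1 + J² (B(J, n) = J² + 1 = 1 + J²)
H - B(32, r(-4, 3)) = -11540 - (1 + 32²) = -11540 - (1 + 1024) = -11540 - 1*1025 = -11540 - 1025 = -12565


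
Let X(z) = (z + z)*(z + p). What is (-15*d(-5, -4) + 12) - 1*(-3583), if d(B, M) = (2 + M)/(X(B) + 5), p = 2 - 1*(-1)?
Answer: 17981/5 ≈ 3596.2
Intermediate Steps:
p = 3 (p = 2 + 1 = 3)
X(z) = 2*z*(3 + z) (X(z) = (z + z)*(z + 3) = (2*z)*(3 + z) = 2*z*(3 + z))
d(B, M) = (2 + M)/(5 + 2*B*(3 + B)) (d(B, M) = (2 + M)/(2*B*(3 + B) + 5) = (2 + M)/(5 + 2*B*(3 + B)))
(-15*d(-5, -4) + 12) - 1*(-3583) = (-15*(2 - 4)/(5 + 2*(-5)*(3 - 5)) + 12) - 1*(-3583) = (-15*(-2)/(5 + 2*(-5)*(-2)) + 12) + 3583 = (-15*(-2)/(5 + 20) + 12) + 3583 = (-15*(-2)/25 + 12) + 3583 = (-3*(-2)/5 + 12) + 3583 = (-15*(-2/25) + 12) + 3583 = (6/5 + 12) + 3583 = 66/5 + 3583 = 17981/5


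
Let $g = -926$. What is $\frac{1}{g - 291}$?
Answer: $- \frac{1}{1217} \approx -0.00082169$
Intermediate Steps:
$\frac{1}{g - 291} = \frac{1}{-926 - 291} = \frac{1}{-1217} = - \frac{1}{1217}$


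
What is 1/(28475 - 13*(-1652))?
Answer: 1/49951 ≈ 2.0020e-5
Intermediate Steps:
1/(28475 - 13*(-1652)) = 1/(28475 + 21476) = 1/49951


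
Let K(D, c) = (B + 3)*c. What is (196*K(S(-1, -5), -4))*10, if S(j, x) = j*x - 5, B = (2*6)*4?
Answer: -399840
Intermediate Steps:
B = 48 (B = 12*4 = 48)
S(j, x) = -5 + j*x
K(D, c) = 51*c (K(D, c) = (48 + 3)*c = 51*c)
(196*K(S(-1, -5), -4))*10 = (196*(51*(-4)))*10 = (196*(-204))*10 = -39984*10 = -399840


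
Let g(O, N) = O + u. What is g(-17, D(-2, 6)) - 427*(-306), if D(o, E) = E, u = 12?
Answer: 130657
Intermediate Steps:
g(O, N) = 12 + O (g(O, N) = O + 12 = 12 + O)
g(-17, D(-2, 6)) - 427*(-306) = (12 - 17) - 427*(-306) = -5 + 130662 = 130657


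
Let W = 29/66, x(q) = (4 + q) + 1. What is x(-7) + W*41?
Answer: 1057/66 ≈ 16.015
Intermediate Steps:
x(q) = 5 + q
W = 29/66 (W = 29*(1/66) = 29/66 ≈ 0.43939)
x(-7) + W*41 = (5 - 7) + (29/66)*41 = -2 + 1189/66 = 1057/66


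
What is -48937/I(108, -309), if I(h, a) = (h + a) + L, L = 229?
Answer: -6991/4 ≈ -1747.8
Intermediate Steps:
I(h, a) = 229 + a + h (I(h, a) = (h + a) + 229 = (a + h) + 229 = 229 + a + h)
-48937/I(108, -309) = -48937/(229 - 309 + 108) = -48937/28 = -48937*1/28 = -6991/4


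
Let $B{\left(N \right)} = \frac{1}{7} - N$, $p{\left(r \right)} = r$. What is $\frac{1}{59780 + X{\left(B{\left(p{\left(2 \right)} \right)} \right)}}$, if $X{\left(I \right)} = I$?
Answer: $\frac{7}{418447} \approx 1.6729 \cdot 10^{-5}$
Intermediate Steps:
$B{\left(N \right)} = \frac{1}{7} - N$
$\frac{1}{59780 + X{\left(B{\left(p{\left(2 \right)} \right)} \right)}} = \frac{1}{59780 + \left(\frac{1}{7} - 2\right)} = \frac{1}{59780 - \frac{13}{7}} = \frac{1}{\frac{418447}{7}} = \frac{7}{418447}$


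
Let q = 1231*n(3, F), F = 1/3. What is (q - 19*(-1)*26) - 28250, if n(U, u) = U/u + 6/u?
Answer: 5481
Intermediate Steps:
F = ⅓ ≈ 0.33333
n(U, u) = 6/u + U/u
q = 33237 (q = 1231*((6 + 3)/(⅓)) = 1231*(3*9) = 1231*27 = 33237)
(q - 19*(-1)*26) - 28250 = (33237 - 19*(-1)*26) - 28250 = (33237 + 19*26) - 28250 = (33237 + 494) - 28250 = 33731 - 28250 = 5481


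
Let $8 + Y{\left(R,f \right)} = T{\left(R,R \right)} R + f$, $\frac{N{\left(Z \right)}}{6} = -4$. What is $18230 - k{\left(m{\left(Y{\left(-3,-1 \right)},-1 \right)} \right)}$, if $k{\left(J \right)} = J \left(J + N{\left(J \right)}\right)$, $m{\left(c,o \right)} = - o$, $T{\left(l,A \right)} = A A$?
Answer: $18253$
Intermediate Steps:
$T{\left(l,A \right)} = A^{2}$
$N{\left(Z \right)} = -24$ ($N{\left(Z \right)} = 6 \left(-4\right) = -24$)
$Y{\left(R,f \right)} = -8 + f + R^{3}$ ($Y{\left(R,f \right)} = -8 + \left(R^{2} R + f\right) = -8 + \left(R^{3} + f\right) = -8 + \left(f + R^{3}\right) = -8 + f + R^{3}$)
$k{\left(J \right)} = J \left(-24 + J\right)$ ($k{\left(J \right)} = J \left(J - 24\right) = J \left(-24 + J\right)$)
$18230 - k{\left(m{\left(Y{\left(-3,-1 \right)},-1 \right)} \right)} = 18230 - \left(-1\right) \left(-1\right) \left(-24 - -1\right) = 18230 - 1 \left(-24 + 1\right) = 18230 - 1 \left(-23\right) = 18230 - -23 = 18230 + 23 = 18253$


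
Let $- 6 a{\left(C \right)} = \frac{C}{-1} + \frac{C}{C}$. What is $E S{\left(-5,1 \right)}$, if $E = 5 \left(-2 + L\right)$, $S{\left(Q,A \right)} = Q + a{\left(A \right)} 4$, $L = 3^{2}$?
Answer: $-175$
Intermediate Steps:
$a{\left(C \right)} = - \frac{1}{6} + \frac{C}{6}$ ($a{\left(C \right)} = - \frac{\frac{C}{-1} + \frac{C}{C}}{6} = - \frac{C \left(-1\right) + 1}{6} = - \frac{- C + 1}{6} = - \frac{1 - C}{6} = - \frac{1}{6} + \frac{C}{6}$)
$L = 9$
$S{\left(Q,A \right)} = - \frac{2}{3} + Q + \frac{2 A}{3}$ ($S{\left(Q,A \right)} = Q + \left(- \frac{1}{6} + \frac{A}{6}\right) 4 = Q + \left(- \frac{2}{3} + \frac{2 A}{3}\right) = - \frac{2}{3} + Q + \frac{2 A}{3}$)
$E = 35$ ($E = 5 \left(-2 + 9\right) = 5 \cdot 7 = 35$)
$E S{\left(-5,1 \right)} = 35 \left(- \frac{2}{3} - 5 + \frac{2}{3} \cdot 1\right) = 35 \left(- \frac{2}{3} - 5 + \frac{2}{3}\right) = 35 \left(-5\right) = -175$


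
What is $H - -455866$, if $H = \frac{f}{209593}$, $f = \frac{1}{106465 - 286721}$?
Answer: $\frac{17222797915409727}{37780395808} \approx 4.5587 \cdot 10^{5}$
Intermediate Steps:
$f = - \frac{1}{180256}$ ($f = \frac{1}{-180256} = - \frac{1}{180256} \approx -5.5477 \cdot 10^{-6}$)
$H = - \frac{1}{37780395808}$ ($H = - \frac{1}{180256 \cdot 209593} = \left(- \frac{1}{180256}\right) \frac{1}{209593} = - \frac{1}{37780395808} \approx -2.6469 \cdot 10^{-11}$)
$H - -455866 = - \frac{1}{37780395808} - -455866 = - \frac{1}{37780395808} + 455866 = \frac{17222797915409727}{37780395808}$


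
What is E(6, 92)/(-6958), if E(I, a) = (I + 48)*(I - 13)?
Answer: 27/497 ≈ 0.054326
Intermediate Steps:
E(I, a) = (-13 + I)*(48 + I) (E(I, a) = (48 + I)*(-13 + I) = (-13 + I)*(48 + I))
E(6, 92)/(-6958) = (-624 + 6² + 35*6)/(-6958) = (-624 + 36 + 210)*(-1/6958) = -378*(-1/6958) = 27/497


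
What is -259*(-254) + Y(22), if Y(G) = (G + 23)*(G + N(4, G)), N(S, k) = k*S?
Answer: 70736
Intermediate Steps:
N(S, k) = S*k
Y(G) = 5*G*(23 + G) (Y(G) = (G + 23)*(G + 4*G) = (23 + G)*(5*G) = 5*G*(23 + G))
-259*(-254) + Y(22) = -259*(-254) + 5*22*(23 + 22) = 65786 + 5*22*45 = 65786 + 4950 = 70736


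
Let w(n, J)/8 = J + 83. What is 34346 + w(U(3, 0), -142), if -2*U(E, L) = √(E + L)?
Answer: 33874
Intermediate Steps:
U(E, L) = -√(E + L)/2
w(n, J) = 664 + 8*J (w(n, J) = 8*(J + 83) = 8*(83 + J) = 664 + 8*J)
34346 + w(U(3, 0), -142) = 34346 + (664 + 8*(-142)) = 34346 + (664 - 1136) = 34346 - 472 = 33874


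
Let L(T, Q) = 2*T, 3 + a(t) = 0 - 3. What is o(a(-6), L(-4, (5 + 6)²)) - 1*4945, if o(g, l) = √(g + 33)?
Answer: -4945 + 3*√3 ≈ -4939.8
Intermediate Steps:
a(t) = -6 (a(t) = -3 + (0 - 3) = -3 - 3 = -6)
o(g, l) = √(33 + g)
o(a(-6), L(-4, (5 + 6)²)) - 1*4945 = √(33 - 6) - 1*4945 = √27 - 4945 = 3*√3 - 4945 = -4945 + 3*√3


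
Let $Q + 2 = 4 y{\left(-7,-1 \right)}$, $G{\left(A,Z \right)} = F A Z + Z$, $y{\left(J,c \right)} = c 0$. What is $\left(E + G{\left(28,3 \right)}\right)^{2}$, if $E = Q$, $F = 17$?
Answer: $2042041$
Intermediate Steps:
$y{\left(J,c \right)} = 0$
$G{\left(A,Z \right)} = Z + 17 A Z$ ($G{\left(A,Z \right)} = 17 A Z + Z = Z + 17 A Z$)
$Q = -2$ ($Q = -2 + 4 \cdot 0 = -2 + 0 = -2$)
$E = -2$
$\left(E + G{\left(28,3 \right)}\right)^{2} = \left(-2 + 3 \left(1 + 17 \cdot 28\right)\right)^{2} = \left(-2 + 3 \left(1 + 476\right)\right)^{2} = \left(-2 + 3 \cdot 477\right)^{2} = \left(-2 + 1431\right)^{2} = 1429^{2} = 2042041$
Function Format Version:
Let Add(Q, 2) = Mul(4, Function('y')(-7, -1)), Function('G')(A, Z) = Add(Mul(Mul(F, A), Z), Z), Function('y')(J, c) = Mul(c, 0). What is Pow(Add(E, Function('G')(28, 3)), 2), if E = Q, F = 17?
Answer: 2042041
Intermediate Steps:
Function('y')(J, c) = 0
Function('G')(A, Z) = Add(Z, Mul(17, A, Z)) (Function('G')(A, Z) = Add(Mul(Mul(17, A), Z), Z) = Add(Mul(17, A, Z), Z) = Add(Z, Mul(17, A, Z)))
Q = -2 (Q = Add(-2, Mul(4, 0)) = Add(-2, 0) = -2)
E = -2
Pow(Add(E, Function('G')(28, 3)), 2) = Pow(Add(-2, Mul(3, Add(1, Mul(17, 28)))), 2) = Pow(Add(-2, Mul(3, Add(1, 476))), 2) = Pow(Add(-2, Mul(3, 477)), 2) = Pow(Add(-2, 1431), 2) = Pow(1429, 2) = 2042041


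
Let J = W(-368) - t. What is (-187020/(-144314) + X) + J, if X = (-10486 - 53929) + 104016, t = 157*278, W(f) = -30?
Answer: -293946265/72157 ≈ -4073.7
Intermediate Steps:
t = 43646
X = 39601 (X = -64415 + 104016 = 39601)
J = -43676 (J = -30 - 1*43646 = -30 - 43646 = -43676)
(-187020/(-144314) + X) + J = (-187020/(-144314) + 39601) - 43676 = (-187020*(-1/144314) + 39601) - 43676 = (93510/72157 + 39601) - 43676 = 2857582867/72157 - 43676 = -293946265/72157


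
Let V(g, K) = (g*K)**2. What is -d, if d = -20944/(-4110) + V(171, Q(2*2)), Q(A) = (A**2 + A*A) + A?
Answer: -77876980952/2055 ≈ -3.7896e+7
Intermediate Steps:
Q(A) = A + 2*A**2 (Q(A) = (A**2 + A**2) + A = 2*A**2 + A = A + 2*A**2)
V(g, K) = K**2*g**2 (V(g, K) = (K*g)**2 = K**2*g**2)
d = 77876980952/2055 (d = -20944/(-4110) + ((2*2)*(1 + 2*(2*2)))**2*171**2 = -20944*(-1/4110) + (4*(1 + 2*4))**2*29241 = 10472/2055 + (4*(1 + 8))**2*29241 = 10472/2055 + (4*9)**2*29241 = 10472/2055 + 36**2*29241 = 10472/2055 + 1296*29241 = 10472/2055 + 37896336 = 77876980952/2055 ≈ 3.7896e+7)
-d = -1*77876980952/2055 = -77876980952/2055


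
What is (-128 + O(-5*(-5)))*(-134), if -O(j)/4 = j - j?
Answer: 17152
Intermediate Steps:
O(j) = 0 (O(j) = -4*(j - j) = -4*0 = 0)
(-128 + O(-5*(-5)))*(-134) = (-128 + 0)*(-134) = -128*(-134) = 17152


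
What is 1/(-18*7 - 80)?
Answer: -1/206 ≈ -0.0048544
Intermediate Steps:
1/(-18*7 - 80) = 1/(-126 - 80) = 1/(-206) = -1/206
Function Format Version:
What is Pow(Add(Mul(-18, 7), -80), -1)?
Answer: Rational(-1, 206) ≈ -0.0048544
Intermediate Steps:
Pow(Add(Mul(-18, 7), -80), -1) = Pow(Add(-126, -80), -1) = Pow(-206, -1) = Rational(-1, 206)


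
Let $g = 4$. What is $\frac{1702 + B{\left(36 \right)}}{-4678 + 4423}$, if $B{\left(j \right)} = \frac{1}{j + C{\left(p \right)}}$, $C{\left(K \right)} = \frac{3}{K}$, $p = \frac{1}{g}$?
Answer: $- \frac{81697}{12240} \approx -6.6746$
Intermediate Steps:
$p = \frac{1}{4} \approx 0.25$
$B{\left(j \right)} = \frac{1}{12 + j}$ ($B{\left(j \right)} = \frac{1}{j + 3 \frac{1}{\frac{1}{4}}} = \frac{1}{j + 3 \cdot 4} = \frac{1}{j + 12} = \frac{1}{12 + j}$)
$\frac{1702 + B{\left(36 \right)}}{-4678 + 4423} = \frac{1702 + \frac{1}{12 + 36}}{-4678 + 4423} = \frac{1702 + \frac{1}{48}}{-255} = \left(1702 + \frac{1}{48}\right) \left(- \frac{1}{255}\right) = \frac{81697}{48} \left(- \frac{1}{255}\right) = - \frac{81697}{12240}$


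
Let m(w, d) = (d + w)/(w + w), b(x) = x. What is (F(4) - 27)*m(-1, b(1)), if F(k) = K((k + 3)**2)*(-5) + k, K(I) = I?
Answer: 0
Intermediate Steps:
m(w, d) = (d + w)/(2*w) (m(w, d) = (d + w)/((2*w)) = (d + w)*(1/(2*w)) = (d + w)/(2*w))
F(k) = k - 5*(3 + k)**2 (F(k) = (k + 3)**2*(-5) + k = (3 + k)**2*(-5) + k = -5*(3 + k)**2 + k = k - 5*(3 + k)**2)
(F(4) - 27)*m(-1, b(1)) = ((4 - 5*(3 + 4)**2) - 27)*((1/2)*(1 - 1)/(-1)) = ((4 - 5*7**2) - 27)*((1/2)*(-1)*0) = ((4 - 5*49) - 27)*0 = ((4 - 245) - 27)*0 = (-241 - 27)*0 = -268*0 = 0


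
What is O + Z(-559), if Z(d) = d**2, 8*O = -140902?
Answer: 1179473/4 ≈ 2.9487e+5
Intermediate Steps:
O = -70451/4 (O = (1/8)*(-140902) = -70451/4 ≈ -17613.)
O + Z(-559) = -70451/4 + (-559)**2 = -70451/4 + 312481 = 1179473/4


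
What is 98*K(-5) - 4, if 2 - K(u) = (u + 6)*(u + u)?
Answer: 1172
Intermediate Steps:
K(u) = 2 - 2*u*(6 + u) (K(u) = 2 - (u + 6)*(u + u) = 2 - (6 + u)*2*u = 2 - 2*u*(6 + u))
98*K(-5) - 4 = 98*(2 - 12*(-5) - 2*(-5)**2) - 4 = 98*(2 + 60 - 2*25) - 4 = 98*(2 + 60 - 50) - 4 = 98*12 - 4 = 1176 - 4 = 1172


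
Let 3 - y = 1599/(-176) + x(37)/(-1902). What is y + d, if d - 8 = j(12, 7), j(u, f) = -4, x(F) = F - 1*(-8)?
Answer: 898747/55792 ≈ 16.109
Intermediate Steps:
x(F) = 8 + F (x(F) = F + 8 = 8 + F)
y = 675579/55792 (y = 3 - (1599/(-176) + (8 + 37)/(-1902)) = 3 - (1599*(-1/176) + 45*(-1/1902)) = 3 - (-1599/176 - 15/634) = 3 - 1*(-508203/55792) = 3 + 508203/55792 = 675579/55792 ≈ 12.109)
d = 4 (d = 8 - 4 = 4)
y + d = 675579/55792 + 4 = 898747/55792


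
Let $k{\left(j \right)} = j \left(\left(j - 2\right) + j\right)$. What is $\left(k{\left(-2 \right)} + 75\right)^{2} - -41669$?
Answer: $49238$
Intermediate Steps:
$k{\left(j \right)} = j \left(-2 + 2 j\right)$ ($k{\left(j \right)} = j \left(\left(-2 + j\right) + j\right) = j \left(-2 + 2 j\right)$)
$\left(k{\left(-2 \right)} + 75\right)^{2} - -41669 = \left(2 \left(-2\right) \left(-1 - 2\right) + 75\right)^{2} - -41669 = \left(2 \left(-2\right) \left(-3\right) + 75\right)^{2} + 41669 = \left(12 + 75\right)^{2} + 41669 = 87^{2} + 41669 = 7569 + 41669 = 49238$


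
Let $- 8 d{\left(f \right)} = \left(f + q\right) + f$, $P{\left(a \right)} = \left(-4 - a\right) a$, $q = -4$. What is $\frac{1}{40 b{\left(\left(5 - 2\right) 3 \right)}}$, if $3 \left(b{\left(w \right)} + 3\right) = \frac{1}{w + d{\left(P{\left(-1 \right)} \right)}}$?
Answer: $- \frac{21}{2488} \approx -0.0084405$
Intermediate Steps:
$P{\left(a \right)} = a \left(-4 - a\right)$
$d{\left(f \right)} = \frac{1}{2} - \frac{f}{4}$ ($d{\left(f \right)} = - \frac{\left(f - 4\right) + f}{8} = - \frac{\left(-4 + f\right) + f}{8} = - \frac{-4 + 2 f}{8} = \frac{1}{2} - \frac{f}{4}$)
$b{\left(w \right)} = -3 + \frac{1}{3 \left(- \frac{1}{4} + w\right)}$ ($b{\left(w \right)} = -3 + \frac{1}{3 \left(w + \left(\frac{1}{2} - \frac{\left(-1\right) \left(-1\right) \left(4 - 1\right)}{4}\right)\right)} = -3 + \frac{1}{3 \left(w + \left(\frac{1}{2} - \frac{\left(-1\right) \left(-1\right) 3}{4}\right)\right)} = -3 + \frac{1}{3 \left(w + \left(\frac{1}{2} - \frac{3}{4}\right)\right)} = -3 + \frac{1}{3 \left(w - \frac{1}{4}\right)} = -3 + \frac{1}{3 \left(- \frac{1}{4} + w\right)}$)
$\frac{1}{40 b{\left(\left(5 - 2\right) 3 \right)}} = \frac{1}{40 \frac{13 - 36 \left(5 - 2\right) 3}{3 \left(-1 + 4 \left(5 - 2\right) 3\right)}} = \frac{1}{40 \frac{13 - 36 \cdot 3 \cdot 3}{3 \left(-1 + 4 \cdot 3 \cdot 3\right)}} = \frac{1}{40 \frac{13 - 324}{3 \left(-1 + 4 \cdot 9\right)}} = \frac{1}{40 \frac{13 - 324}{3 \left(-1 + 36\right)}} = \frac{1}{40 \cdot \frac{1}{3} \cdot \frac{1}{35} \left(-311\right)} = \frac{1}{40 \left(- \frac{311}{105}\right)} = \frac{1}{- \frac{2488}{21}} = - \frac{21}{2488}$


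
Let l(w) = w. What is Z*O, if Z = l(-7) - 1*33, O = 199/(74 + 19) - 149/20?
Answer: 19754/93 ≈ 212.41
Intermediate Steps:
O = -9877/1860 (O = 199/93 - 149*1/20 = 199*(1/93) - 149/20 = 199/93 - 149/20 = -9877/1860 ≈ -5.3102)
Z = -40 (Z = -7 - 1*33 = -7 - 33 = -40)
Z*O = -40*(-9877/1860) = 19754/93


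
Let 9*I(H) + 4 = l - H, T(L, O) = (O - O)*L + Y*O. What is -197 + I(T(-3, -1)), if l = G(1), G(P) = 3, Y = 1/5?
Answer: -8869/45 ≈ -197.09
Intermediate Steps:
Y = 1/5 ≈ 0.20000
l = 3
T(L, O) = O/5 (T(L, O) = (O - O)*L + O/5 = 0*L + O/5 = 0 + O/5 = O/5)
I(H) = -1/9 - H/9 (I(H) = -4/9 + (3 - H)/9 = -4/9 + (1/3 - H/9) = -1/9 - H/9)
-197 + I(T(-3, -1)) = -197 + (-1/9 - (-1)/45) = -197 + (-1/9 - 1/9*(-1/5)) = -197 + (-1/9 + 1/45) = -197 - 4/45 = -8869/45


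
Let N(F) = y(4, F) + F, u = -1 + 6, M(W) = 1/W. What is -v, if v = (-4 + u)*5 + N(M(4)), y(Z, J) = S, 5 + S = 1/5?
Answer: -9/20 ≈ -0.45000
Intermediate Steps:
u = 5
S = -24/5 (S = -5 + 1/5 = -24/5 ≈ -4.8000)
y(Z, J) = -24/5
N(F) = -24/5 + F
v = 9/20 (v = (-4 + 5)*5 + (-24/5 + 1/4) = 1*5 + (-24/5 + 1/4) = 5 - 91/20 = 9/20 ≈ 0.45000)
-v = -1*9/20 = -9/20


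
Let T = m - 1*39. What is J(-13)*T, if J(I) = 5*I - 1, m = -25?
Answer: 4224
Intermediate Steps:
T = -64 (T = -25 - 1*39 = -25 - 39 = -64)
J(I) = -1 + 5*I
J(-13)*T = (-1 + 5*(-13))*(-64) = (-1 - 65)*(-64) = -66*(-64) = 4224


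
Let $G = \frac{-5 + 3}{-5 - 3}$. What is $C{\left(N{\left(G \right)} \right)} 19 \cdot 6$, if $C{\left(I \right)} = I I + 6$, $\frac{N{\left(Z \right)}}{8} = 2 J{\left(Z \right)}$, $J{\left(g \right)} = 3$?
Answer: $263340$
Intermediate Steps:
$G = \frac{1}{4}$ ($G = - \frac{2}{-8} = \left(-2\right) \left(- \frac{1}{8}\right) = \frac{1}{4} \approx 0.25$)
$N{\left(Z \right)} = 48$ ($N{\left(Z \right)} = 8 \cdot 2 \cdot 3 = 8 \cdot 6 = 48$)
$C{\left(I \right)} = 6 + I^{2}$ ($C{\left(I \right)} = I^{2} + 6 = 6 + I^{2}$)
$C{\left(N{\left(G \right)} \right)} 19 \cdot 6 = \left(6 + 48^{2}\right) 19 \cdot 6 = \left(6 + 2304\right) 19 \cdot 6 = 2310 \cdot 19 \cdot 6 = 43890 \cdot 6 = 263340$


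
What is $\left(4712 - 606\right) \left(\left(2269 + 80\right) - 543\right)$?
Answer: $7415436$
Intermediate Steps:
$\left(4712 - 606\right) \left(\left(2269 + 80\right) - 543\right) = 4106 \left(2349 - 543\right) = 4106 \cdot 1806 = 7415436$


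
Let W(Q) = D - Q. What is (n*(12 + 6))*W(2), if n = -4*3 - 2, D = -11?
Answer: 3276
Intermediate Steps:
n = -14 (n = -12 - 2 = -14)
W(Q) = -11 - Q
(n*(12 + 6))*W(2) = (-14*(12 + 6))*(-11 - 1*2) = (-14*18)*(-11 - 2) = -252*(-13) = 3276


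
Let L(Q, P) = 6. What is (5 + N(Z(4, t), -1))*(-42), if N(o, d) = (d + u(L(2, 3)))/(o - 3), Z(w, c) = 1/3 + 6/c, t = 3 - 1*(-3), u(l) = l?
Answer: -84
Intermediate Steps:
t = 6 (t = 3 + 3 = 6)
Z(w, c) = ⅓ + 6/c (Z(w, c) = 1*(⅓) + 6/c = ⅓ + 6/c)
N(o, d) = (6 + d)/(-3 + o) (N(o, d) = (d + 6)/(o - 3) = (6 + d)/(-3 + o))
(5 + N(Z(4, t), -1))*(-42) = (5 + (6 - 1)/(-3 + (⅓)*(18 + 6)/6))*(-42) = (5 + 5/(-3 + (⅓)*(⅙)*24))*(-42) = (5 + 5/(-3 + 4/3))*(-42) = (5 + 5/(-5/3))*(-42) = (5 - ⅗*5)*(-42) = (5 - 3)*(-42) = 2*(-42) = -84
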